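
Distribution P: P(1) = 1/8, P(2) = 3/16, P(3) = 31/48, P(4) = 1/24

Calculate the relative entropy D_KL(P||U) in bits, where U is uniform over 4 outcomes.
0.5738 bits

U(i) = 1/4 for all i

D_KL(P||U) = Σ P(x) log₂(P(x) / (1/4))
           = Σ P(x) log₂(P(x)) + log₂(4)
           = log₂(4) - H(P)

H(P) = -Σ P(x) log₂(P(x)):
  -P(1)·log₂(P(1)) = -(1/8)·log₂(1/8) = 0.37500
  -P(2)·log₂(P(2)) = -(3/16)·log₂(3/16) = 0.45282
  -P(3)·log₂(P(3)) = -(31/48)·log₂(31/48) = 0.40737
  -P(4)·log₂(P(4)) = -(1/24)·log₂(1/24) = 0.19104
H(P) = 0.37500 + 0.45282 + 0.40737 + 0.19104 = 1.42623 bits

log₂(4) = 2.00000 bits

D_KL(P||U) = 2.00000 - 1.42623 = 0.57377 ≈ 0.5738 bits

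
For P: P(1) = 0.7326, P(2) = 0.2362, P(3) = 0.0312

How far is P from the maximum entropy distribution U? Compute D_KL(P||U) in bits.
0.6083 bits

U(i) = 1/3 for all i

D_KL(P||U) = Σ P(x) log₂(P(x) / (1/3))
           = Σ P(x) log₂(P(x)) + log₂(3)
           = log₂(3) - H(P)

H(P) = -Σ P(x) log₂(P(x)):
  -P(1)·log₂(P(1)) = -(0.7326)·log₂(0.7326) = 0.32887
  -P(2)·log₂(P(2)) = -(0.2362)·log₂(0.2362) = 0.49175
  -P(3)·log₂(P(3)) = -(0.0312)·log₂(0.0312) = 0.15607
H(P) = 0.32887 + 0.49175 + 0.15607 = 0.97669 bits

log₂(3) = 1.58496 bits

D_KL(P||U) = 1.58496 - 0.97669 = 0.60827 ≈ 0.6083 bits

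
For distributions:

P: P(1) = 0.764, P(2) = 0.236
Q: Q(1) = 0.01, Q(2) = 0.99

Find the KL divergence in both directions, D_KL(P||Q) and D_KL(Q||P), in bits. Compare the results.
D_KL(P||Q) = 4.2910 bits, D_KL(Q||P) = 1.9854 bits. D_KL(P||Q) is larger than D_KL(Q||P) by 2.3056 bits; the two directions differ.

D_KL(P||Q) = Σ P(x) log₂(P(x)/Q(x))

Computing term by term:
  P(1)·log₂(P(1)/Q(1)) = 0.764·log₂(0.764/0.01) = 4.77920
  P(2)·log₂(P(2)/Q(2)) = 0.236·log₂(0.236/0.99) = -0.48820

D_KL(P||Q) = 4.77920 - 0.48820 = 4.29100 ≈ 4.2910 bits

D_KL(Q||P) = Σ Q(x) log₂(Q(x)/P(x))

Computing term by term:
  Q(1)·log₂(Q(1)/P(1)) = 0.01·log₂(0.01/0.764) = -0.06256
  Q(2)·log₂(Q(2)/P(2)) = 0.99·log₂(0.99/0.236) = 2.04796

D_KL(Q||P) = -0.06256 + 2.04796 = 1.98540 ≈ 1.9854 bits

These are NOT equal (difference: 2.3056 bits). KL divergence is asymmetric: D_KL(P||Q) ≠ D_KL(Q||P) in general.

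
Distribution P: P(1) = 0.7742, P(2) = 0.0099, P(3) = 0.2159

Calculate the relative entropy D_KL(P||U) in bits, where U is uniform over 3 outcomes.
0.7557 bits

U(i) = 1/3 for all i

D_KL(P||U) = Σ P(x) log₂(P(x) / (1/3))
           = Σ P(x) log₂(P(x)) + log₂(3)
           = log₂(3) - H(P)

H(P) = -Σ P(x) log₂(P(x)):
  -P(1)·log₂(P(1)) = -(0.7742)·log₂(0.7742) = 0.28585
  -P(2)·log₂(P(2)) = -(0.0099)·log₂(0.0099) = 0.06592
  -P(3)·log₂(P(3)) = -(0.2159)·log₂(0.2159) = 0.47748
H(P) = 0.28585 + 0.06592 + 0.47748 = 0.82925 bits

log₂(3) = 1.58496 bits

D_KL(P||U) = 1.58496 - 0.82925 = 0.75571 ≈ 0.7557 bits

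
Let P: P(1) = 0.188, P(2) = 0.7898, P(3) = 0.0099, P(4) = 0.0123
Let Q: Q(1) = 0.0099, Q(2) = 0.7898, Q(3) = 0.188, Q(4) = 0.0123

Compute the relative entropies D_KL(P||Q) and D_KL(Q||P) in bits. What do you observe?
D_KL(P||Q) = 0.7564 bits, D_KL(Q||P) = 0.7564 bits. The two directions give the same value here, because Q is a self-inverse relabeling of P; in general KL divergence is asymmetric.

D_KL(P||Q) = Σ P(x) log₂(P(x)/Q(x))

Computing term by term:
  P(1)·log₂(P(1)/Q(1)) = 0.188·log₂(0.188/0.0099) = 0.79847
  P(2)·log₂(P(2)/Q(2)) = 0.7898·log₂(0.7898/0.7898) = 0.00000
  P(3)·log₂(P(3)/Q(3)) = 0.0099·log₂(0.0099/0.188) = -0.04205
  P(4)·log₂(P(4)/Q(4)) = 0.0123·log₂(0.0123/0.0123) = 0.00000

D_KL(P||Q) = 0.79847 + 0.00000 - 0.04205 + 0.00000 = 0.75642 ≈ 0.7564 bits

D_KL(Q||P) = Σ Q(x) log₂(Q(x)/P(x))

Computing term by term:
  Q(1)·log₂(Q(1)/P(1)) = 0.0099·log₂(0.0099/0.188) = -0.04205
  Q(2)·log₂(Q(2)/P(2)) = 0.7898·log₂(0.7898/0.7898) = 0.00000
  Q(3)·log₂(Q(3)/P(3)) = 0.188·log₂(0.188/0.0099) = 0.79847
  Q(4)·log₂(Q(4)/P(4)) = 0.0123·log₂(0.0123/0.0123) = 0.00000

D_KL(Q||P) = -0.04205 + 0.00000 + 0.79847 + 0.00000 = 0.75642 ≈ 0.7564 bits

These ARE equal here. Q is P with outcomes relabeled (Q(1) = P(3), Q(3) = P(1)) by a relabeling that is its own inverse, so the two sums contain exactly the same terms in a different order. This is a special case — KL divergence is not symmetric in general: D_KL(P||Q) ≠ D_KL(Q||P) for most P, Q.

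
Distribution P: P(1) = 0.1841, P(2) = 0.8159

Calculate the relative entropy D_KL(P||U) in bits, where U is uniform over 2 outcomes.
0.3110 bits

U(i) = 1/2 for all i

D_KL(P||U) = Σ P(x) log₂(P(x) / (1/2))
           = Σ P(x) log₂(P(x)) + log₂(2)
           = log₂(2) - H(P)

H(P) = -Σ P(x) log₂(P(x)):
  -P(1)·log₂(P(1)) = -(0.1841)·log₂(0.1841) = 0.44947
  -P(2)·log₂(P(2)) = -(0.8159)·log₂(0.8159) = 0.23950
H(P) = 0.44947 + 0.23950 = 0.68897 bits

log₂(2) = 1.00000 bits

D_KL(P||U) = 1.00000 - 0.68897 = 0.31103 ≈ 0.3110 bits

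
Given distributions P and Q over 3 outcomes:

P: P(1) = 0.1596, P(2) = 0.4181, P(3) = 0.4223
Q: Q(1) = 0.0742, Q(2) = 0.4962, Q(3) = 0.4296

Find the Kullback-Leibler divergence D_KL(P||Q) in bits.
0.0626 bits

D_KL(P||Q) = Σ P(x) log₂(P(x)/Q(x))

Computing term by term:
  P(1)·log₂(P(1)/Q(1)) = 0.1596·log₂(0.1596/0.0742) = 0.17635
  P(2)·log₂(P(2)/Q(2)) = 0.4181·log₂(0.4181/0.4962) = -0.10330
  P(3)·log₂(P(3)/Q(3)) = 0.4223·log₂(0.4223/0.4296) = -0.01044

D_KL(P||Q) = 0.17635 - 0.10330 - 0.01044 = 0.06261 ≈ 0.0626 bits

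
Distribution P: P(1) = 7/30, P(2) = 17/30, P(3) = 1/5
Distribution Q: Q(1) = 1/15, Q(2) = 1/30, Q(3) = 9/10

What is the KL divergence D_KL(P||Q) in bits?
2.3040 bits

D_KL(P||Q) = Σ P(x) log₂(P(x)/Q(x))

Computing term by term:
  P(1)·log₂(P(1)/Q(1)) = (7/30)·log₂((7/30)/(1/15)) = 0.42172
  P(2)·log₂(P(2)/Q(2)) = (17/30)·log₂((17/30)/(1/30)) = 2.31623
  P(3)·log₂(P(3)/Q(3)) = (1/5)·log₂((1/5)/(9/10)) = -0.43399

D_KL(P||Q) = 0.42172 + 2.31623 - 0.43399 = 2.30396 ≈ 2.3040 bits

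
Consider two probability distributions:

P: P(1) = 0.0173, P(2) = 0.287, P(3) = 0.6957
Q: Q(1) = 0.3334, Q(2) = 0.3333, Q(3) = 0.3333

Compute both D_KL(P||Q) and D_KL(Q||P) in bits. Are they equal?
D_KL(P||Q) = 0.6028 bits, D_KL(Q||P) = 1.1412 bits. No, they are not equal.

D_KL(P||Q) = Σ P(x) log₂(P(x)/Q(x))

Computing term by term:
  P(1)·log₂(P(1)/Q(1)) = 0.0173·log₂(0.0173/0.3334) = -0.07384
  P(2)·log₂(P(2)/Q(2)) = 0.287·log₂(0.287/0.3333) = -0.06193
  P(3)·log₂(P(3)/Q(3)) = 0.6957·log₂(0.6957/0.3333) = 0.73859

D_KL(P||Q) = -0.07384 - 0.06193 + 0.73859 = 0.60282 ≈ 0.6028 bits

D_KL(Q||P) = Σ Q(x) log₂(Q(x)/P(x))

Computing term by term:
  Q(1)·log₂(Q(1)/P(1)) = 0.3334·log₂(0.3334/0.0173) = 1.42309
  Q(2)·log₂(Q(2)/P(2)) = 0.3333·log₂(0.3333/0.287) = 0.07192
  Q(3)·log₂(Q(3)/P(3)) = 0.3333·log₂(0.3333/0.6957) = -0.35385

D_KL(Q||P) = 1.42309 + 0.07192 - 0.35385 = 1.14116 ≈ 1.1412 bits

These are NOT equal (difference: 0.5384 bits). KL divergence is asymmetric: D_KL(P||Q) ≠ D_KL(Q||P) in general.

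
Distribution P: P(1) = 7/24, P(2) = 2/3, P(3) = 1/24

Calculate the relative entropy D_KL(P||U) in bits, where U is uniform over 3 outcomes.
0.4855 bits

U(i) = 1/3 for all i

D_KL(P||U) = Σ P(x) log₂(P(x) / (1/3))
           = Σ P(x) log₂(P(x)) + log₂(3)
           = log₂(3) - H(P)

H(P) = -Σ P(x) log₂(P(x)):
  -P(1)·log₂(P(1)) = -(7/24)·log₂(7/24) = 0.51847
  -P(2)·log₂(P(2)) = -(2/3)·log₂(2/3) = 0.38998
  -P(3)·log₂(P(3)) = -(1/24)·log₂(1/24) = 0.19104
H(P) = 0.51847 + 0.38998 + 0.19104 = 1.09949 bits

log₂(3) = 1.58496 bits

D_KL(P||U) = 1.58496 - 1.09949 = 0.48547 ≈ 0.4855 bits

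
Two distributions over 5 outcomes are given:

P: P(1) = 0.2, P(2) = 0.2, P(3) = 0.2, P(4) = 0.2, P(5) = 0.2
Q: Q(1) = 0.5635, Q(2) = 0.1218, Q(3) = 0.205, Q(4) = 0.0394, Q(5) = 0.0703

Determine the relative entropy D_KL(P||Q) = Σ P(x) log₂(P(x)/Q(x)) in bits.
0.6075 bits

D_KL(P||Q) = Σ P(x) log₂(P(x)/Q(x))

Computing term by term:
  P(1)·log₂(P(1)/Q(1)) = 0.2·log₂(0.2/0.5635) = -0.29888
  P(2)·log₂(P(2)/Q(2)) = 0.2·log₂(0.2/0.1218) = 0.14310
  P(3)·log₂(P(3)/Q(3)) = 0.2·log₂(0.2/0.205) = -0.00712
  P(4)·log₂(P(4)/Q(4)) = 0.2·log₂(0.2/0.0394) = 0.46875
  P(5)·log₂(P(5)/Q(5)) = 0.2·log₂(0.2/0.0703) = 0.30168

D_KL(P||Q) = -0.29888 + 0.14310 - 0.00712 + 0.46875 + 0.30168 = 0.60753 ≈ 0.6075 bits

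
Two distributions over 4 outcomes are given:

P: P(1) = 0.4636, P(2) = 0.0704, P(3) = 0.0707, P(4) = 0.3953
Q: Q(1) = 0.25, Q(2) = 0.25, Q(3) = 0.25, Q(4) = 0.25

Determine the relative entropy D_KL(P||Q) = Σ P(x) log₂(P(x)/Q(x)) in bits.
0.4168 bits

D_KL(P||Q) = Σ P(x) log₂(P(x)/Q(x))

Computing term by term:
  P(1)·log₂(P(1)/Q(1)) = 0.4636·log₂(0.4636/0.25) = 0.41305
  P(2)·log₂(P(2)/Q(2)) = 0.0704·log₂(0.0704/0.25) = -0.12871
  P(3)·log₂(P(3)/Q(3)) = 0.0707·log₂(0.0707/0.25) = -0.12883
  P(4)·log₂(P(4)/Q(4)) = 0.3953·log₂(0.3953/0.25) = 0.26130

D_KL(P||Q) = 0.41305 - 0.12871 - 0.12883 + 0.26130 = 0.41681 ≈ 0.4168 bits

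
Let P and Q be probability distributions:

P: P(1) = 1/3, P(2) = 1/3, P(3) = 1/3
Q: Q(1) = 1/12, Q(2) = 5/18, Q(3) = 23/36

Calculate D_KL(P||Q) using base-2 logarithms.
0.4415 bits

D_KL(P||Q) = Σ P(x) log₂(P(x)/Q(x))

Computing term by term:
  P(1)·log₂(P(1)/Q(1)) = (1/3)·log₂((1/3)/(1/12)) = 0.66667
  P(2)·log₂(P(2)/Q(2)) = (1/3)·log₂((1/3)/(5/18)) = 0.08768
  P(3)·log₂(P(3)/Q(3)) = (1/3)·log₂((1/3)/(23/36)) = -0.31287

D_KL(P||Q) = 0.66667 + 0.08768 - 0.31287 = 0.44148 ≈ 0.4415 bits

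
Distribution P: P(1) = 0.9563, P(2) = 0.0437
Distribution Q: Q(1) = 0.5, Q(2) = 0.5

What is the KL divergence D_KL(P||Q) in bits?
0.7410 bits

D_KL(P||Q) = Σ P(x) log₂(P(x)/Q(x))

Computing term by term:
  P(1)·log₂(P(1)/Q(1)) = 0.9563·log₂(0.9563/0.5) = 0.89465
  P(2)·log₂(P(2)/Q(2)) = 0.0437·log₂(0.0437/0.5) = -0.15366

D_KL(P||Q) = 0.89465 - 0.15366 = 0.74099 ≈ 0.7410 bits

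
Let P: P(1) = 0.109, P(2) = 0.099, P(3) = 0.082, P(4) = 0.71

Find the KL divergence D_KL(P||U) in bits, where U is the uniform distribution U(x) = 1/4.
0.6745 bits

U(i) = 1/4 for all i

D_KL(P||U) = Σ P(x) log₂(P(x) / (1/4))
           = Σ P(x) log₂(P(x)) + log₂(4)
           = log₂(4) - H(P)

H(P) = -Σ P(x) log₂(P(x)):
  -P(1)·log₂(P(1)) = -(0.109)·log₂(0.109) = 0.34854
  -P(2)·log₂(P(2)) = -(0.099)·log₂(0.099) = 0.33031
  -P(3)·log₂(P(3)) = -(0.082)·log₂(0.082) = 0.29588
  -P(4)·log₂(P(4)) = -(0.71)·log₂(0.71) = 0.35082
H(P) = 0.34854 + 0.33031 + 0.29588 + 0.35082 = 1.32555 bits

log₂(4) = 2.00000 bits

D_KL(P||U) = 2.00000 - 1.32555 = 0.67445 ≈ 0.6745 bits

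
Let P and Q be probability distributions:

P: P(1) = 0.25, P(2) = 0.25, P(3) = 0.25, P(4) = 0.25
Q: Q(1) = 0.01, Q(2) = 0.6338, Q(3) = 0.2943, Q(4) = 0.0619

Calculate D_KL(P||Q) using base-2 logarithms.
1.2701 bits

D_KL(P||Q) = Σ P(x) log₂(P(x)/Q(x))

Computing term by term:
  P(1)·log₂(P(1)/Q(1)) = 0.25·log₂(0.25/0.01) = 1.16096
  P(2)·log₂(P(2)/Q(2)) = 0.25·log₂(0.25/0.6338) = -0.33552
  P(3)·log₂(P(3)/Q(3)) = 0.25·log₂(0.25/0.2943) = -0.05884
  P(4)·log₂(P(4)/Q(4)) = 0.25·log₂(0.25/0.0619) = 0.50348

D_KL(P||Q) = 1.16096 - 0.33552 - 0.05884 + 0.50348 = 1.27008 ≈ 1.2701 bits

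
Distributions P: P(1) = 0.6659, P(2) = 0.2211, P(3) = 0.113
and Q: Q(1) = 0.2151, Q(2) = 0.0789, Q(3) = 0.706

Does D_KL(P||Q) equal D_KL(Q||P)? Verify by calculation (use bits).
D_KL(P||Q) = 1.1156 bits, D_KL(Q||P) = 1.3982 bits. No — D_KL(P||Q) ≠ D_KL(Q||P) for this pair.

D_KL(P||Q) = Σ P(x) log₂(P(x)/Q(x))

Computing term by term:
  P(1)·log₂(P(1)/Q(1)) = 0.6659·log₂(0.6659/0.2151) = 1.08562
  P(2)·log₂(P(2)/Q(2)) = 0.2211·log₂(0.2211/0.0789) = 0.32869
  P(3)·log₂(P(3)/Q(3)) = 0.113·log₂(0.113/0.706) = -0.29870

D_KL(P||Q) = 1.08562 + 0.32869 - 0.29870 = 1.11561 ≈ 1.1156 bits

D_KL(Q||P) = Σ Q(x) log₂(Q(x)/P(x))

Computing term by term:
  Q(1)·log₂(Q(1)/P(1)) = 0.2151·log₂(0.2151/0.6659) = -0.35068
  Q(2)·log₂(Q(2)/P(2)) = 0.0789·log₂(0.0789/0.2211) = -0.11729
  Q(3)·log₂(Q(3)/P(3)) = 0.706·log₂(0.706/0.113) = 1.86620

D_KL(Q||P) = -0.35068 - 0.11729 + 1.86620 = 1.39823 ≈ 1.3982 bits

These are NOT equal (difference: 0.2826 bits). KL divergence is asymmetric: D_KL(P||Q) ≠ D_KL(Q||P) in general.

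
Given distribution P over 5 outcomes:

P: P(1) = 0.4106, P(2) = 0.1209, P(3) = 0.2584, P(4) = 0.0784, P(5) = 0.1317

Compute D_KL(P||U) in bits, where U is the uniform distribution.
0.2485 bits

U(i) = 1/5 for all i

D_KL(P||U) = Σ P(x) log₂(P(x) / (1/5))
           = Σ P(x) log₂(P(x)) + log₂(5)
           = log₂(5) - H(P)

H(P) = -Σ P(x) log₂(P(x)):
  -P(1)·log₂(P(1)) = -(0.4106)·log₂(0.4106) = 0.52729
  -P(2)·log₂(P(2)) = -(0.1209)·log₂(0.1209) = 0.36852
  -P(3)·log₂(P(3)) = -(0.2584)·log₂(0.2584) = 0.50448
  -P(4)·log₂(P(4)) = -(0.0784)·log₂(0.0784) = 0.28796
  -P(5)·log₂(P(5)) = -(0.1317)·log₂(0.1317) = 0.38518
H(P) = 0.52729 + 0.36852 + 0.50448 + 0.28796 + 0.38518 = 2.07343 bits

log₂(5) = 2.32193 bits

D_KL(P||U) = 2.32193 - 2.07343 = 0.24850 ≈ 0.2485 bits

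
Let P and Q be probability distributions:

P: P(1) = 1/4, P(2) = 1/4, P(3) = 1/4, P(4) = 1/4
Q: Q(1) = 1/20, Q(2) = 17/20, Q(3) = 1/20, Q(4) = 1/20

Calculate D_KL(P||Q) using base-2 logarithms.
1.3001 bits

D_KL(P||Q) = Σ P(x) log₂(P(x)/Q(x))

Computing term by term:
  P(1)·log₂(P(1)/Q(1)) = (1/4)·log₂((1/4)/(1/20)) = 0.58048
  P(2)·log₂(P(2)/Q(2)) = (1/4)·log₂((1/4)/(17/20)) = -0.44138
  P(3)·log₂(P(3)/Q(3)) = (1/4)·log₂((1/4)/(1/20)) = 0.58048
  P(4)·log₂(P(4)/Q(4)) = (1/4)·log₂((1/4)/(1/20)) = 0.58048

D_KL(P||Q) = 0.58048 - 0.44138 + 0.58048 + 0.58048 = 1.30006 ≈ 1.3001 bits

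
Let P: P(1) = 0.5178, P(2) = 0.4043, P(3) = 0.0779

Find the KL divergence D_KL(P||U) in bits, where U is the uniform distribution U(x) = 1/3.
0.2782 bits

U(i) = 1/3 for all i

D_KL(P||U) = Σ P(x) log₂(P(x) / (1/3))
           = Σ P(x) log₂(P(x)) + log₂(3)
           = log₂(3) - H(P)

H(P) = -Σ P(x) log₂(P(x)):
  -P(1)·log₂(P(1)) = -(0.5178)·log₂(0.5178) = 0.49167
  -P(2)·log₂(P(2)) = -(0.4043)·log₂(0.4043) = 0.52822
  -P(3)·log₂(P(3)) = -(0.0779)·log₂(0.0779) = 0.28685
H(P) = 0.49167 + 0.52822 + 0.28685 = 1.30674 bits

log₂(3) = 1.58496 bits

D_KL(P||U) = 1.58496 - 1.30674 = 0.27822 ≈ 0.2782 bits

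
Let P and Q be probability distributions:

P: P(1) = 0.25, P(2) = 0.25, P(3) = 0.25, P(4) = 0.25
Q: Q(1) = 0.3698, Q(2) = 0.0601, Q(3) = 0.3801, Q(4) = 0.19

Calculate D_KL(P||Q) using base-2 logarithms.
0.3208 bits

D_KL(P||Q) = Σ P(x) log₂(P(x)/Q(x))

Computing term by term:
  P(1)·log₂(P(1)/Q(1)) = 0.25·log₂(0.25/0.3698) = -0.14120
  P(2)·log₂(P(2)/Q(2)) = 0.25·log₂(0.25/0.0601) = 0.51412
  P(3)·log₂(P(3)/Q(3)) = 0.25·log₂(0.25/0.3801) = -0.15111
  P(4)·log₂(P(4)/Q(4)) = 0.25·log₂(0.25/0.19) = 0.09898

D_KL(P||Q) = -0.14120 + 0.51412 - 0.15111 + 0.09898 = 0.32079 ≈ 0.3208 bits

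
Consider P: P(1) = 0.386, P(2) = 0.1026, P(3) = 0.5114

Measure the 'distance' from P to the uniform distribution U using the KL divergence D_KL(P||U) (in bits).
0.2231 bits

U(i) = 1/3 for all i

D_KL(P||U) = Σ P(x) log₂(P(x) / (1/3))
           = Σ P(x) log₂(P(x)) + log₂(3)
           = log₂(3) - H(P)

H(P) = -Σ P(x) log₂(P(x)):
  -P(1)·log₂(P(1)) = -(0.386)·log₂(0.386) = 0.53010
  -P(2)·log₂(P(2)) = -(0.1026)·log₂(0.1026) = 0.33703
  -P(3)·log₂(P(3)) = -(0.5114)·log₂(0.5114) = 0.49477
H(P) = 0.53010 + 0.33703 + 0.49477 = 1.36190 bits

log₂(3) = 1.58496 bits

D_KL(P||U) = 1.58496 - 1.36190 = 0.22306 ≈ 0.2231 bits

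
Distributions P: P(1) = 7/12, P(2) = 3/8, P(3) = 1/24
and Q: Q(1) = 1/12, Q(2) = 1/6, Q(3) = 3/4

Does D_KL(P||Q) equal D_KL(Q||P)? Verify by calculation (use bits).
D_KL(P||Q) = 1.9026 bits, D_KL(Q||P) = 2.6985 bits. No — D_KL(P||Q) ≠ D_KL(Q||P) for this pair.

D_KL(P||Q) = Σ P(x) log₂(P(x)/Q(x))

Computing term by term:
  P(1)·log₂(P(1)/Q(1)) = (7/12)·log₂((7/12)/(1/12)) = 1.63762
  P(2)·log₂(P(2)/Q(2)) = (3/8)·log₂((3/8)/(1/6)) = 0.43872
  P(3)·log₂(P(3)/Q(3)) = (1/24)·log₂((1/24)/(3/4)) = -0.17375

D_KL(P||Q) = 1.63762 + 0.43872 - 0.17375 = 1.90259 ≈ 1.9026 bits

D_KL(Q||P) = Σ Q(x) log₂(Q(x)/P(x))

Computing term by term:
  Q(1)·log₂(Q(1)/P(1)) = (1/12)·log₂((1/12)/(7/12)) = -0.23395
  Q(2)·log₂(Q(2)/P(2)) = (1/6)·log₂((1/6)/(3/8)) = -0.19499
  Q(3)·log₂(Q(3)/P(3)) = (3/4)·log₂((3/4)/(1/24)) = 3.12744

D_KL(Q||P) = -0.23395 - 0.19499 + 3.12744 = 2.69850 ≈ 2.6985 bits

These are NOT equal (difference: 0.7959 bits). KL divergence is asymmetric: D_KL(P||Q) ≠ D_KL(Q||P) in general.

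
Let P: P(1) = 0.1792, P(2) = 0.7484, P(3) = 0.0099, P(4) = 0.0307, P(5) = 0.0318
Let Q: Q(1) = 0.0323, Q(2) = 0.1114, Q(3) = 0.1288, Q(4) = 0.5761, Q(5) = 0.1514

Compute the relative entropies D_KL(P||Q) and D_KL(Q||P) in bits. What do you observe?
D_KL(P||Q) = 2.2615 bits, D_KL(Q||P) = 2.8685 bits. The two directions give different values (D_KL(Q||P) exceeds D_KL(P||Q) by 0.6070 bits): KL divergence is asymmetric.

D_KL(P||Q) = Σ P(x) log₂(P(x)/Q(x))

Computing term by term:
  P(1)·log₂(P(1)/Q(1)) = 0.1792·log₂(0.1792/0.0323) = 0.44298
  P(2)·log₂(P(2)/Q(2)) = 0.7484·log₂(0.7484/0.1114) = 2.05665
  P(3)·log₂(P(3)/Q(3)) = 0.0099·log₂(0.0099/0.1288) = -0.03665
  P(4)·log₂(P(4)/Q(4)) = 0.0307·log₂(0.0307/0.5761) = -0.12986
  P(5)·log₂(P(5)/Q(5)) = 0.0318·log₂(0.0318/0.1514) = -0.07159

D_KL(P||Q) = 0.44298 + 2.05665 - 0.03665 - 0.12986 - 0.07159 = 2.26153 ≈ 2.2615 bits

D_KL(Q||P) = Σ Q(x) log₂(Q(x)/P(x))

Computing term by term:
  Q(1)·log₂(Q(1)/P(1)) = 0.0323·log₂(0.0323/0.1792) = -0.07984
  Q(2)·log₂(Q(2)/P(2)) = 0.1114·log₂(0.1114/0.7484) = -0.30613
  Q(3)·log₂(Q(3)/P(3)) = 0.1288·log₂(0.1288/0.0099) = 0.47676
  Q(4)·log₂(Q(4)/P(4)) = 0.5761·log₂(0.5761/0.0307) = 2.43691
  Q(5)·log₂(Q(5)/P(5)) = 0.1514·log₂(0.1514/0.0318) = 0.34084

D_KL(Q||P) = -0.07984 - 0.30613 + 0.47676 + 2.43691 + 0.34084 = 2.86854 ≈ 2.8685 bits

These are NOT equal (difference: 0.6070 bits). KL divergence is asymmetric: D_KL(P||Q) ≠ D_KL(Q||P) in general.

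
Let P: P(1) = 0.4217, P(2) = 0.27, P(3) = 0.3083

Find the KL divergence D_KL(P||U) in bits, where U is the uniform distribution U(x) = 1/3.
0.0263 bits

U(i) = 1/3 for all i

D_KL(P||U) = Σ P(x) log₂(P(x) / (1/3))
           = Σ P(x) log₂(P(x)) + log₂(3)
           = log₂(3) - H(P)

H(P) = -Σ P(x) log₂(P(x)):
  -P(1)·log₂(P(1)) = -(0.4217)·log₂(0.4217) = 0.52532
  -P(2)·log₂(P(2)) = -(0.27)·log₂(0.27) = 0.51002
  -P(3)·log₂(P(3)) = -(0.3083)·log₂(0.3083) = 0.52337
H(P) = 0.52532 + 0.51002 + 0.52337 = 1.55871 bits

log₂(3) = 1.58496 bits

D_KL(P||U) = 1.58496 - 1.55871 = 0.02625 ≈ 0.0263 bits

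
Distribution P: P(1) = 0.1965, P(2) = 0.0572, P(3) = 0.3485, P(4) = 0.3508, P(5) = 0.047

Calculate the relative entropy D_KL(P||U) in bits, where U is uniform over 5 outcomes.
0.3571 bits

U(i) = 1/5 for all i

D_KL(P||U) = Σ P(x) log₂(P(x) / (1/5))
           = Σ P(x) log₂(P(x)) + log₂(5)
           = log₂(5) - H(P)

H(P) = -Σ P(x) log₂(P(x)):
  -P(1)·log₂(P(1)) = -(0.1965)·log₂(0.1965) = 0.46126
  -P(2)·log₂(P(2)) = -(0.0572)·log₂(0.0572) = 0.23611
  -P(3)·log₂(P(3)) = -(0.3485)·log₂(0.3485) = 0.52999
  -P(4)·log₂(P(4)) = -(0.3508)·log₂(0.3508) = 0.53016
  -P(5)·log₂(P(5)) = -(0.047)·log₂(0.047) = 0.20733
H(P) = 0.46126 + 0.23611 + 0.52999 + 0.53016 + 0.20733 = 1.96485 bits

log₂(5) = 2.32193 bits

D_KL(P||U) = 2.32193 - 1.96485 = 0.35708 ≈ 0.3571 bits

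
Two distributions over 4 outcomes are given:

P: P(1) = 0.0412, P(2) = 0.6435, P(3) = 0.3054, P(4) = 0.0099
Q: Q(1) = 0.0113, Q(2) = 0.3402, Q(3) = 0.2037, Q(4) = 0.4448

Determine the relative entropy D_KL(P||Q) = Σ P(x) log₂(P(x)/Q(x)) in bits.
0.7927 bits

D_KL(P||Q) = Σ P(x) log₂(P(x)/Q(x))

Computing term by term:
  P(1)·log₂(P(1)/Q(1)) = 0.0412·log₂(0.0412/0.0113) = 0.07689
  P(2)·log₂(P(2)/Q(2)) = 0.6435·log₂(0.6435/0.3402) = 0.59173
  P(3)·log₂(P(3)/Q(3)) = 0.3054·log₂(0.3054/0.2037) = 0.17843
  P(4)·log₂(P(4)/Q(4)) = 0.0099·log₂(0.0099/0.4448) = -0.05435

D_KL(P||Q) = 0.07689 + 0.59173 + 0.17843 - 0.05435 = 0.79270 ≈ 0.7927 bits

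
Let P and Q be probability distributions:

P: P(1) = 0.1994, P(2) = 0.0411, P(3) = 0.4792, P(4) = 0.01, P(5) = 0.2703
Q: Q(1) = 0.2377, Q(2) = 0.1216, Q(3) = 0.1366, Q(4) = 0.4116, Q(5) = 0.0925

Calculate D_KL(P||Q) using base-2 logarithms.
1.1173 bits

D_KL(P||Q) = Σ P(x) log₂(P(x)/Q(x))

Computing term by term:
  P(1)·log₂(P(1)/Q(1)) = 0.1994·log₂(0.1994/0.2377) = -0.05054
  P(2)·log₂(P(2)/Q(2)) = 0.0411·log₂(0.0411/0.1216) = -0.06432
  P(3)·log₂(P(3)/Q(3)) = 0.4792·log₂(0.4792/0.1366) = 0.86767
  P(4)·log₂(P(4)/Q(4)) = 0.01·log₂(0.01/0.4116) = -0.05363
  P(5)·log₂(P(5)/Q(5)) = 0.2703·log₂(0.2703/0.0925) = 0.41816

D_KL(P||Q) = -0.05054 - 0.06432 + 0.86767 - 0.05363 + 0.41816 = 1.11734 ≈ 1.1173 bits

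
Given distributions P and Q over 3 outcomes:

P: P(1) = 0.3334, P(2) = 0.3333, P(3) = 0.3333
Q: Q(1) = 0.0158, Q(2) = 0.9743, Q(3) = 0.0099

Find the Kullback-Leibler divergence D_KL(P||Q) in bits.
2.6418 bits

D_KL(P||Q) = Σ P(x) log₂(P(x)/Q(x))

Computing term by term:
  P(1)·log₂(P(1)/Q(1)) = 0.3334·log₂(0.3334/0.0158) = 1.46671
  P(2)·log₂(P(2)/Q(2)) = 0.3333·log₂(0.3333/0.9743) = -0.51580
  P(3)·log₂(P(3)/Q(3)) = 0.3333·log₂(0.3333/0.0099) = 1.69091

D_KL(P||Q) = 1.46671 - 0.51580 + 1.69091 = 2.64182 ≈ 2.6418 bits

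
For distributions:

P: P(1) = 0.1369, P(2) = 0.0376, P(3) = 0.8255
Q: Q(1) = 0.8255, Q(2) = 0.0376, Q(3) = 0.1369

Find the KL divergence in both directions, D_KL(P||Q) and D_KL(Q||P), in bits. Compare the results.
D_KL(P||Q) = 1.7850 bits, D_KL(Q||P) = 1.7850 bits. The two directions give exactly the same value for this pair.

D_KL(P||Q) = Σ P(x) log₂(P(x)/Q(x))

Computing term by term:
  P(1)·log₂(P(1)/Q(1)) = 0.1369·log₂(0.1369/0.8255) = -0.35486
  P(2)·log₂(P(2)/Q(2)) = 0.0376·log₂(0.0376/0.0376) = 0.00000
  P(3)·log₂(P(3)/Q(3)) = 0.8255·log₂(0.8255/0.1369) = 2.13982

D_KL(P||Q) = -0.35486 + 0.00000 + 2.13982 = 1.78496 ≈ 1.7850 bits

D_KL(Q||P) = Σ Q(x) log₂(Q(x)/P(x))

Computing term by term:
  Q(1)·log₂(Q(1)/P(1)) = 0.8255·log₂(0.8255/0.1369) = 2.13982
  Q(2)·log₂(Q(2)/P(2)) = 0.0376·log₂(0.0376/0.0376) = 0.00000
  Q(3)·log₂(Q(3)/P(3)) = 0.1369·log₂(0.1369/0.8255) = -0.35486

D_KL(Q||P) = 2.13982 + 0.00000 - 0.35486 = 1.78496 ≈ 1.7850 bits

These ARE equal here. Q is P with outcomes relabeled (Q(1) = P(3), Q(3) = P(1)) by a relabeling that is its own inverse, so the two sums contain exactly the same terms in a different order. This is a special case — KL divergence is not symmetric in general: D_KL(P||Q) ≠ D_KL(Q||P) for most P, Q.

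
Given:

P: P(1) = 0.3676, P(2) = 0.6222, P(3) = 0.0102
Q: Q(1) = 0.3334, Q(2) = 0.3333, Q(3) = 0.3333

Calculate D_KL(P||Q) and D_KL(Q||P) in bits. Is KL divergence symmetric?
D_KL(P||Q) = 0.5608 bits, D_KL(Q||P) = 1.3294 bits. No, KL divergence is not symmetric.

D_KL(P||Q) = Σ P(x) log₂(P(x)/Q(x))

Computing term by term:
  P(1)·log₂(P(1)/Q(1)) = 0.3676·log₂(0.3676/0.3334) = 0.05179
  P(2)·log₂(P(2)/Q(2)) = 0.6222·log₂(0.6222/0.3333) = 0.56033
  P(3)·log₂(P(3)/Q(3)) = 0.0102·log₂(0.0102/0.3333) = -0.05131

D_KL(P||Q) = 0.05179 + 0.56033 - 0.05131 = 0.56081 ≈ 0.5608 bits

D_KL(Q||P) = Σ Q(x) log₂(Q(x)/P(x))

Computing term by term:
  Q(1)·log₂(Q(1)/P(1)) = 0.3334·log₂(0.3334/0.3676) = -0.04697
  Q(2)·log₂(Q(2)/P(2)) = 0.3333·log₂(0.3333/0.6222) = -0.30016
  Q(3)·log₂(Q(3)/P(3)) = 0.3333·log₂(0.3333/0.0102) = 1.67656

D_KL(Q||P) = -0.04697 - 0.30016 + 1.67656 = 1.32943 ≈ 1.3294 bits

These are NOT equal (difference: 0.7686 bits). KL divergence is asymmetric: D_KL(P||Q) ≠ D_KL(Q||P) in general.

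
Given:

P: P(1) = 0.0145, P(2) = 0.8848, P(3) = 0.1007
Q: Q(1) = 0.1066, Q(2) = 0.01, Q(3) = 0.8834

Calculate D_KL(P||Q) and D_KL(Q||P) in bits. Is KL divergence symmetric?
D_KL(P||Q) = 5.3650 bits, D_KL(Q||P) = 3.0098 bits. No, KL divergence is not symmetric.

D_KL(P||Q) = Σ P(x) log₂(P(x)/Q(x))

Computing term by term:
  P(1)·log₂(P(1)/Q(1)) = 0.0145·log₂(0.0145/0.1066) = -0.04173
  P(2)·log₂(P(2)/Q(2)) = 0.8848·log₂(0.8848/0.01) = 5.72225
  P(3)·log₂(P(3)/Q(3)) = 0.1007·log₂(0.1007/0.8834) = -0.31549

D_KL(P||Q) = -0.04173 + 5.72225 - 0.31549 = 5.36503 ≈ 5.3650 bits

D_KL(Q||P) = Σ Q(x) log₂(Q(x)/P(x))

Computing term by term:
  Q(1)·log₂(Q(1)/P(1)) = 0.1066·log₂(0.1066/0.0145) = 0.30680
  Q(2)·log₂(Q(2)/P(2)) = 0.01·log₂(0.01/0.8848) = -0.06467
  Q(3)·log₂(Q(3)/P(3)) = 0.8834·log₂(0.8834/0.1007) = 2.76769

D_KL(Q||P) = 0.30680 - 0.06467 + 2.76769 = 3.00982 ≈ 3.0098 bits

These are NOT equal (difference: 2.3552 bits). KL divergence is asymmetric: D_KL(P||Q) ≠ D_KL(Q||P) in general.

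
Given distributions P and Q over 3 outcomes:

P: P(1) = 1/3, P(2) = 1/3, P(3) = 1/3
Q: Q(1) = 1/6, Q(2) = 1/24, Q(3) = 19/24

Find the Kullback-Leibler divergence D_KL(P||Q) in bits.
0.9174 bits

D_KL(P||Q) = Σ P(x) log₂(P(x)/Q(x))

Computing term by term:
  P(1)·log₂(P(1)/Q(1)) = (1/3)·log₂((1/3)/(1/6)) = 0.33333
  P(2)·log₂(P(2)/Q(2)) = (1/3)·log₂((1/3)/(1/24)) = 1.00000
  P(3)·log₂(P(3)/Q(3)) = (1/3)·log₂((1/3)/(19/24)) = -0.41598

D_KL(P||Q) = 0.33333 + 1.00000 - 0.41598 = 0.91735 ≈ 0.9174 bits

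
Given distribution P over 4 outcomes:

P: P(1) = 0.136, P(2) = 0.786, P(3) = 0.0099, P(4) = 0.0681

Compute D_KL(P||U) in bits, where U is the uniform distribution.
1.0056 bits

U(i) = 1/4 for all i

D_KL(P||U) = Σ P(x) log₂(P(x) / (1/4))
           = Σ P(x) log₂(P(x)) + log₂(4)
           = log₂(4) - H(P)

H(P) = -Σ P(x) log₂(P(x)):
  -P(1)·log₂(P(1)) = -(0.136)·log₂(0.136) = 0.39145
  -P(2)·log₂(P(2)) = -(0.786)·log₂(0.786) = 0.27306
  -P(3)·log₂(P(3)) = -(0.0099)·log₂(0.0099) = 0.06592
  -P(4)·log₂(P(4)) = -(0.0681)·log₂(0.0681) = 0.26397
H(P) = 0.39145 + 0.27306 + 0.06592 + 0.26397 = 0.99440 bits

log₂(4) = 2.00000 bits

D_KL(P||U) = 2.00000 - 0.99440 = 1.00560 ≈ 1.0056 bits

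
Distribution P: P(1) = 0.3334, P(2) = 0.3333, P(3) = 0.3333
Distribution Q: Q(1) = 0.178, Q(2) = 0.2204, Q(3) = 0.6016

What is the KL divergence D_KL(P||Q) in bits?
0.2168 bits

D_KL(P||Q) = Σ P(x) log₂(P(x)/Q(x))

Computing term by term:
  P(1)·log₂(P(1)/Q(1)) = 0.3334·log₂(0.3334/0.178) = 0.30185
  P(2)·log₂(P(2)/Q(2)) = 0.3333·log₂(0.3333/0.2204) = 0.19888
  P(3)·log₂(P(3)/Q(3)) = 0.3333·log₂(0.3333/0.6016) = -0.28397

D_KL(P||Q) = 0.30185 + 0.19888 - 0.28397 = 0.21676 ≈ 0.2168 bits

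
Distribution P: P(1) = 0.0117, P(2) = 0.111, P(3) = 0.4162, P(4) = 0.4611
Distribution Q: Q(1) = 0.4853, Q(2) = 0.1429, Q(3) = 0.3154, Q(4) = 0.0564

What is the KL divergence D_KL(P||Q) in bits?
1.4609 bits

D_KL(P||Q) = Σ P(x) log₂(P(x)/Q(x))

Computing term by term:
  P(1)·log₂(P(1)/Q(1)) = 0.0117·log₂(0.0117/0.4853) = -0.06288
  P(2)·log₂(P(2)/Q(2)) = 0.111·log₂(0.111/0.1429) = -0.04045
  P(3)·log₂(P(3)/Q(3)) = 0.4162·log₂(0.4162/0.3154) = 0.16652
  P(4)·log₂(P(4)/Q(4)) = 0.4611·log₂(0.4611/0.0564) = 1.39774

D_KL(P||Q) = -0.06288 - 0.04045 + 0.16652 + 1.39774 = 1.46093 ≈ 1.4609 bits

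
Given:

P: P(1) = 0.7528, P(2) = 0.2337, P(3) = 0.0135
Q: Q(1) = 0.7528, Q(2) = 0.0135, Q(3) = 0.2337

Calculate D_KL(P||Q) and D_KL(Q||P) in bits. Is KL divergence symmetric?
D_KL(P||Q) = 0.9058 bits, D_KL(Q||P) = 0.9058 bits. The two values coincide for this particular pair, but no — KL divergence is not symmetric in general.

D_KL(P||Q) = Σ P(x) log₂(P(x)/Q(x))

Computing term by term:
  P(1)·log₂(P(1)/Q(1)) = 0.7528·log₂(0.7528/0.7528) = 0.00000
  P(2)·log₂(P(2)/Q(2)) = 0.2337·log₂(0.2337/0.0135) = 0.96135
  P(3)·log₂(P(3)/Q(3)) = 0.0135·log₂(0.0135/0.2337) = -0.05553

D_KL(P||Q) = 0.00000 + 0.96135 - 0.05553 = 0.90582 ≈ 0.9058 bits

D_KL(Q||P) = Σ Q(x) log₂(Q(x)/P(x))

Computing term by term:
  Q(1)·log₂(Q(1)/P(1)) = 0.7528·log₂(0.7528/0.7528) = 0.00000
  Q(2)·log₂(Q(2)/P(2)) = 0.0135·log₂(0.0135/0.2337) = -0.05553
  Q(3)·log₂(Q(3)/P(3)) = 0.2337·log₂(0.2337/0.0135) = 0.96135

D_KL(Q||P) = 0.00000 - 0.05553 + 0.96135 = 0.90582 ≈ 0.9058 bits

These ARE equal here. Q is P with outcomes relabeled (Q(2) = P(3), Q(3) = P(2)) by a relabeling that is its own inverse, so the two sums contain exactly the same terms in a different order. This is a special case — KL divergence is not symmetric in general: D_KL(P||Q) ≠ D_KL(Q||P) for most P, Q.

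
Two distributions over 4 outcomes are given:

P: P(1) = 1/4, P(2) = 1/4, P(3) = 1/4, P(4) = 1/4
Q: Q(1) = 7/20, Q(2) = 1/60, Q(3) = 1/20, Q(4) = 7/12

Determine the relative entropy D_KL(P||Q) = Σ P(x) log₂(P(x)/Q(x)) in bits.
1.1302 bits

D_KL(P||Q) = Σ P(x) log₂(P(x)/Q(x))

Computing term by term:
  P(1)·log₂(P(1)/Q(1)) = (1/4)·log₂((1/4)/(7/20)) = -0.12136
  P(2)·log₂(P(2)/Q(2)) = (1/4)·log₂((1/4)/(1/60)) = 0.97672
  P(3)·log₂(P(3)/Q(3)) = (1/4)·log₂((1/4)/(1/20)) = 0.58048
  P(4)·log₂(P(4)/Q(4)) = (1/4)·log₂((1/4)/(7/12)) = -0.30560

D_KL(P||Q) = -0.12136 + 0.97672 + 0.58048 - 0.30560 = 1.13024 ≈ 1.1302 bits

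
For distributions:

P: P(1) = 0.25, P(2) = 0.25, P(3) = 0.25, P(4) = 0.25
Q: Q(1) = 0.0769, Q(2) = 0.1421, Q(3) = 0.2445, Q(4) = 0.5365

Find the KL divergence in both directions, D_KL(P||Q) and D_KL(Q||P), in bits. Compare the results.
D_KL(P||Q) = 0.3616 bits, D_KL(Q||P) = 0.3366 bits. D_KL(P||Q) is larger than D_KL(Q||P) by 0.0250 bits; the two directions differ.

D_KL(P||Q) = Σ P(x) log₂(P(x)/Q(x))

Computing term by term:
  P(1)·log₂(P(1)/Q(1)) = 0.25·log₂(0.25/0.0769) = 0.42522
  P(2)·log₂(P(2)/Q(2)) = 0.25·log₂(0.25/0.1421) = 0.20376
  P(3)·log₂(P(3)/Q(3)) = 0.25·log₂(0.25/0.2445) = 0.00802
  P(4)·log₂(P(4)/Q(4)) = 0.25·log₂(0.25/0.5365) = -0.27541

D_KL(P||Q) = 0.42522 + 0.20376 + 0.00802 - 0.27541 = 0.36159 ≈ 0.3616 bits

D_KL(Q||P) = Σ Q(x) log₂(Q(x)/P(x))

Computing term by term:
  Q(1)·log₂(Q(1)/P(1)) = 0.0769·log₂(0.0769/0.25) = -0.13080
  Q(2)·log₂(Q(2)/P(2)) = 0.1421·log₂(0.1421/0.25) = -0.11581
  Q(3)·log₂(Q(3)/P(3)) = 0.2445·log₂(0.2445/0.25) = -0.00785
  Q(4)·log₂(Q(4)/P(4)) = 0.5365·log₂(0.5365/0.25) = 0.59104

D_KL(Q||P) = -0.13080 - 0.11581 - 0.00785 + 0.59104 = 0.33658 ≈ 0.3366 bits

These are NOT equal (difference: 0.0250 bits). KL divergence is asymmetric: D_KL(P||Q) ≠ D_KL(Q||P) in general.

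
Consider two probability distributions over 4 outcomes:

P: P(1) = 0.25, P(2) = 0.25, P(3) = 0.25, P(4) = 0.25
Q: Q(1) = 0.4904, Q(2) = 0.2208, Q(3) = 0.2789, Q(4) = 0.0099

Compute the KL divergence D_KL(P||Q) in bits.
0.9269 bits

D_KL(P||Q) = Σ P(x) log₂(P(x)/Q(x))

Computing term by term:
  P(1)·log₂(P(1)/Q(1)) = 0.25·log₂(0.25/0.4904) = -0.24301
  P(2)·log₂(P(2)/Q(2)) = 0.25·log₂(0.25/0.2208) = 0.04480
  P(3)·log₂(P(3)/Q(3)) = 0.25·log₂(0.25/0.2789) = -0.03945
  P(4)·log₂(P(4)/Q(4)) = 0.25·log₂(0.25/0.0099) = 1.16459

D_KL(P||Q) = -0.24301 + 0.04480 - 0.03945 + 1.16459 = 0.92693 ≈ 0.9269 bits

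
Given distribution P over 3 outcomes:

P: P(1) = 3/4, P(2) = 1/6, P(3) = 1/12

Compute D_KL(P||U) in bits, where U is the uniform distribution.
0.5441 bits

U(i) = 1/3 for all i

D_KL(P||U) = Σ P(x) log₂(P(x) / (1/3))
           = Σ P(x) log₂(P(x)) + log₂(3)
           = log₂(3) - H(P)

H(P) = -Σ P(x) log₂(P(x)):
  -P(1)·log₂(P(1)) = -(3/4)·log₂(3/4) = 0.31128
  -P(2)·log₂(P(2)) = -(1/6)·log₂(1/6) = 0.43083
  -P(3)·log₂(P(3)) = -(1/12)·log₂(1/12) = 0.29875
H(P) = 0.31128 + 0.43083 + 0.29875 = 1.04086 bits

log₂(3) = 1.58496 bits

D_KL(P||U) = 1.58496 - 1.04086 = 0.54410 ≈ 0.5441 bits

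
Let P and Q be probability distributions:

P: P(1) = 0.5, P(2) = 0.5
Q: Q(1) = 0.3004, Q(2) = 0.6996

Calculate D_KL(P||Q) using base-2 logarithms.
0.1252 bits

D_KL(P||Q) = Σ P(x) log₂(P(x)/Q(x))

Computing term by term:
  P(1)·log₂(P(1)/Q(1)) = 0.5·log₂(0.5/0.3004) = 0.36752
  P(2)·log₂(P(2)/Q(2)) = 0.5·log₂(0.5/0.6996) = -0.24230

D_KL(P||Q) = 0.36752 - 0.24230 = 0.12522 ≈ 0.1252 bits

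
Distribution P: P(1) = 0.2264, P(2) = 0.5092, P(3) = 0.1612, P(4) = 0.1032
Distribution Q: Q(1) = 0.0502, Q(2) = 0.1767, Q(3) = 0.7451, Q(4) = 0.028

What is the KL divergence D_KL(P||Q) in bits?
1.1077 bits

D_KL(P||Q) = Σ P(x) log₂(P(x)/Q(x))

Computing term by term:
  P(1)·log₂(P(1)/Q(1)) = 0.2264·log₂(0.2264/0.0502) = 0.49199
  P(2)·log₂(P(2)/Q(2)) = 0.5092·log₂(0.5092/0.1767) = 0.77751
  P(3)·log₂(P(3)/Q(3)) = 0.1612·log₂(0.1612/0.7451) = -0.35602
  P(4)·log₂(P(4)/Q(4)) = 0.1032·log₂(0.1032/0.028) = 0.19422

D_KL(P||Q) = 0.49199 + 0.77751 - 0.35602 + 0.19422 = 1.10770 ≈ 1.1077 bits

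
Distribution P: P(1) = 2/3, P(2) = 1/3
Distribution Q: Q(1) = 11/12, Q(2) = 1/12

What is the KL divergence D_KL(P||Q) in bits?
0.3604 bits

D_KL(P||Q) = Σ P(x) log₂(P(x)/Q(x))

Computing term by term:
  P(1)·log₂(P(1)/Q(1)) = (2/3)·log₂((2/3)/(11/12)) = -0.30629
  P(2)·log₂(P(2)/Q(2)) = (1/3)·log₂((1/3)/(1/12)) = 0.66667

D_KL(P||Q) = -0.30629 + 0.66667 = 0.36038 ≈ 0.3604 bits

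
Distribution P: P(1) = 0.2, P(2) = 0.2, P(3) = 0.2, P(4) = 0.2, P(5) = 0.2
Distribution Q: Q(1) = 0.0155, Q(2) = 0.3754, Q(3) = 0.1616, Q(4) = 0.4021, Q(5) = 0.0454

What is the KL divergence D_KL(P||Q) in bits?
0.8441 bits

D_KL(P||Q) = Σ P(x) log₂(P(x)/Q(x))

Computing term by term:
  P(1)·log₂(P(1)/Q(1)) = 0.2·log₂(0.2/0.0155) = 0.73793
  P(2)·log₂(P(2)/Q(2)) = 0.2·log₂(0.2/0.3754) = -0.18169
  P(3)·log₂(P(3)/Q(3)) = 0.2·log₂(0.2/0.1616) = 0.06151
  P(4)·log₂(P(4)/Q(4)) = 0.2·log₂(0.2/0.4021) = -0.20151
  P(5)·log₂(P(5)/Q(5)) = 0.2·log₂(0.2/0.0454) = 0.42785

D_KL(P||Q) = 0.73793 - 0.18169 + 0.06151 - 0.20151 + 0.42785 = 0.84409 ≈ 0.8441 bits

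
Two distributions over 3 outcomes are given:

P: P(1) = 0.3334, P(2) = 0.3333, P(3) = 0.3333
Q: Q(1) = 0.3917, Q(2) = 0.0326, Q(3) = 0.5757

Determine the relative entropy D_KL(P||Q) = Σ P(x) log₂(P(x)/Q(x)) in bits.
0.7775 bits

D_KL(P||Q) = Σ P(x) log₂(P(x)/Q(x))

Computing term by term:
  P(1)·log₂(P(1)/Q(1)) = 0.3334·log₂(0.3334/0.3917) = -0.07751
  P(2)·log₂(P(2)/Q(2)) = 0.3333·log₂(0.3333/0.0326) = 1.11785
  P(3)·log₂(P(3)/Q(3)) = 0.3333·log₂(0.3333/0.5757) = -0.26281

D_KL(P||Q) = -0.07751 + 1.11785 - 0.26281 = 0.77753 ≈ 0.7775 bits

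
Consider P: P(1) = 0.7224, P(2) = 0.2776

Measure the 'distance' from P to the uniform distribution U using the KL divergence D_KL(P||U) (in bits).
0.1478 bits

U(i) = 1/2 for all i

D_KL(P||U) = Σ P(x) log₂(P(x) / (1/2))
           = Σ P(x) log₂(P(x)) + log₂(2)
           = log₂(2) - H(P)

H(P) = -Σ P(x) log₂(P(x)):
  -P(1)·log₂(P(1)) = -(0.7224)·log₂(0.7224) = 0.33890
  -P(2)·log₂(P(2)) = -(0.2776)·log₂(0.2776) = 0.51326
H(P) = 0.33890 + 0.51326 = 0.85216 bits

log₂(2) = 1.00000 bits

D_KL(P||U) = 1.00000 - 0.85216 = 0.14784 ≈ 0.1478 bits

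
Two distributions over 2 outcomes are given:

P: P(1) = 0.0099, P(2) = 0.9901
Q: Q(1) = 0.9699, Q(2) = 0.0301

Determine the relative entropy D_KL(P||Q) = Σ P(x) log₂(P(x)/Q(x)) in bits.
4.9244 bits

D_KL(P||Q) = Σ P(x) log₂(P(x)/Q(x))

Computing term by term:
  P(1)·log₂(P(1)/Q(1)) = 0.0099·log₂(0.0099/0.9699) = -0.06548
  P(2)·log₂(P(2)/Q(2)) = 0.9901·log₂(0.9901/0.0301) = 4.98985

D_KL(P||Q) = -0.06548 + 4.98985 = 4.92437 ≈ 4.9244 bits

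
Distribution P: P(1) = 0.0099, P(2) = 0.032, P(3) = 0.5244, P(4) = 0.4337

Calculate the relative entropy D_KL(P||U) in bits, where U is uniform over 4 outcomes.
0.7641 bits

U(i) = 1/4 for all i

D_KL(P||U) = Σ P(x) log₂(P(x) / (1/4))
           = Σ P(x) log₂(P(x)) + log₂(4)
           = log₂(4) - H(P)

H(P) = -Σ P(x) log₂(P(x)):
  -P(1)·log₂(P(1)) = -(0.0099)·log₂(0.0099) = 0.06592
  -P(2)·log₂(P(2)) = -(0.032)·log₂(0.032) = 0.15891
  -P(3)·log₂(P(3)) = -(0.5244)·log₂(0.5244) = 0.48835
  -P(4)·log₂(P(4)) = -(0.4337)·log₂(0.4337) = 0.52271
H(P) = 0.06592 + 0.15891 + 0.48835 + 0.52271 = 1.23589 bits

log₂(4) = 2.00000 bits

D_KL(P||U) = 2.00000 - 1.23589 = 0.76411 ≈ 0.7641 bits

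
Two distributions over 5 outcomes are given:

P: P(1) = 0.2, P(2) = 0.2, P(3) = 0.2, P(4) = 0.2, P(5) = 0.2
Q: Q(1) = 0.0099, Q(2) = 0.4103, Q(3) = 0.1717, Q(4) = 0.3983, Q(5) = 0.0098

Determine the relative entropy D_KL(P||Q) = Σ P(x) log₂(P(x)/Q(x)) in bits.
1.3754 bits

D_KL(P||Q) = Σ P(x) log₂(P(x)/Q(x))

Computing term by term:
  P(1)·log₂(P(1)/Q(1)) = 0.2·log₂(0.2/0.0099) = 0.86729
  P(2)·log₂(P(2)/Q(2)) = 0.2·log₂(0.2/0.4103) = -0.20734
  P(3)·log₂(P(3)/Q(3)) = 0.2·log₂(0.2/0.1717) = 0.04402
  P(4)·log₂(P(4)/Q(4)) = 0.2·log₂(0.2/0.3983) = -0.19877
  P(5)·log₂(P(5)/Q(5)) = 0.2·log₂(0.2/0.0098) = 0.87021

D_KL(P||Q) = 0.86729 - 0.20734 + 0.04402 - 0.19877 + 0.87021 = 1.37541 ≈ 1.3754 bits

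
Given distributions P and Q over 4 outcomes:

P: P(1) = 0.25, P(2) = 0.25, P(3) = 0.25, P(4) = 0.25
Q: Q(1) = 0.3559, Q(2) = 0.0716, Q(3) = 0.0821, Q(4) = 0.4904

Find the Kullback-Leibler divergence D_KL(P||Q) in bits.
0.4822 bits

D_KL(P||Q) = Σ P(x) log₂(P(x)/Q(x))

Computing term by term:
  P(1)·log₂(P(1)/Q(1)) = 0.25·log₂(0.25/0.3559) = -0.12739
  P(2)·log₂(P(2)/Q(2)) = 0.25·log₂(0.25/0.0716) = 0.45097
  P(3)·log₂(P(3)/Q(3)) = 0.25·log₂(0.25/0.0821) = 0.40162
  P(4)·log₂(P(4)/Q(4)) = 0.25·log₂(0.25/0.4904) = -0.24301

D_KL(P||Q) = -0.12739 + 0.45097 + 0.40162 - 0.24301 = 0.48219 ≈ 0.4822 bits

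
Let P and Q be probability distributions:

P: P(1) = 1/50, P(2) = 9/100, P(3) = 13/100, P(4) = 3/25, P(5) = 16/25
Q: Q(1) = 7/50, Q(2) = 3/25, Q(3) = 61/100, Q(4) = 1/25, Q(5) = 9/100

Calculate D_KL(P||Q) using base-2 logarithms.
1.6180 bits

D_KL(P||Q) = Σ P(x) log₂(P(x)/Q(x))

Computing term by term:
  P(1)·log₂(P(1)/Q(1)) = (1/50)·log₂((1/50)/(7/50)) = -0.05615
  P(2)·log₂(P(2)/Q(2)) = (9/100)·log₂((9/100)/(3/25)) = -0.03735
  P(3)·log₂(P(3)/Q(3)) = (13/100)·log₂((13/100)/(61/100)) = -0.28994
  P(4)·log₂(P(4)/Q(4)) = (3/25)·log₂((3/25)/(1/25)) = 0.19020
  P(5)·log₂(P(5)/Q(5)) = (16/25)·log₂((16/25)/(9/100)) = 1.81125

D_KL(P||Q) = -0.05615 - 0.03735 - 0.28994 + 0.19020 + 1.81125 = 1.61801 ≈ 1.6180 bits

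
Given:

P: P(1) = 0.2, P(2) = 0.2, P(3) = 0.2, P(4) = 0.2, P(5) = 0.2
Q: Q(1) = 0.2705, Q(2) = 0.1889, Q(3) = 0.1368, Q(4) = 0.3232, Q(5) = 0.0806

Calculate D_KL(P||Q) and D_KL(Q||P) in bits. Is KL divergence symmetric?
D_KL(P||Q) = 0.1627 bits, D_KL(Q||P) = 0.1454 bits. No, KL divergence is not symmetric.

D_KL(P||Q) = Σ P(x) log₂(P(x)/Q(x))

Computing term by term:
  P(1)·log₂(P(1)/Q(1)) = 0.2·log₂(0.2/0.2705) = -0.08713
  P(2)·log₂(P(2)/Q(2)) = 0.2·log₂(0.2/0.1889) = 0.01648
  P(3)·log₂(P(3)/Q(3)) = 0.2·log₂(0.2/0.1368) = 0.10959
  P(4)·log₂(P(4)/Q(4)) = 0.2·log₂(0.2/0.3232) = -0.13849
  P(5)·log₂(P(5)/Q(5)) = 0.2·log₂(0.2/0.0806) = 0.26223

D_KL(P||Q) = -0.08713 + 0.01648 + 0.10959 - 0.13849 + 0.26223 = 0.16268 ≈ 0.1627 bits

D_KL(Q||P) = Σ Q(x) log₂(Q(x)/P(x))

Computing term by term:
  Q(1)·log₂(Q(1)/P(1)) = 0.2705·log₂(0.2705/0.2) = 0.11784
  Q(2)·log₂(Q(2)/P(2)) = 0.1889·log₂(0.1889/0.2) = -0.01556
  Q(3)·log₂(Q(3)/P(3)) = 0.1368·log₂(0.1368/0.2) = -0.07496
  Q(4)·log₂(Q(4)/P(4)) = 0.3232·log₂(0.3232/0.2) = 0.22379
  Q(5)·log₂(Q(5)/P(5)) = 0.0806·log₂(0.0806/0.2) = -0.10568

D_KL(Q||P) = 0.11784 - 0.01556 - 0.07496 + 0.22379 - 0.10568 = 0.14543 ≈ 0.1454 bits

These are NOT equal (difference: 0.0173 bits). KL divergence is asymmetric: D_KL(P||Q) ≠ D_KL(Q||P) in general.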